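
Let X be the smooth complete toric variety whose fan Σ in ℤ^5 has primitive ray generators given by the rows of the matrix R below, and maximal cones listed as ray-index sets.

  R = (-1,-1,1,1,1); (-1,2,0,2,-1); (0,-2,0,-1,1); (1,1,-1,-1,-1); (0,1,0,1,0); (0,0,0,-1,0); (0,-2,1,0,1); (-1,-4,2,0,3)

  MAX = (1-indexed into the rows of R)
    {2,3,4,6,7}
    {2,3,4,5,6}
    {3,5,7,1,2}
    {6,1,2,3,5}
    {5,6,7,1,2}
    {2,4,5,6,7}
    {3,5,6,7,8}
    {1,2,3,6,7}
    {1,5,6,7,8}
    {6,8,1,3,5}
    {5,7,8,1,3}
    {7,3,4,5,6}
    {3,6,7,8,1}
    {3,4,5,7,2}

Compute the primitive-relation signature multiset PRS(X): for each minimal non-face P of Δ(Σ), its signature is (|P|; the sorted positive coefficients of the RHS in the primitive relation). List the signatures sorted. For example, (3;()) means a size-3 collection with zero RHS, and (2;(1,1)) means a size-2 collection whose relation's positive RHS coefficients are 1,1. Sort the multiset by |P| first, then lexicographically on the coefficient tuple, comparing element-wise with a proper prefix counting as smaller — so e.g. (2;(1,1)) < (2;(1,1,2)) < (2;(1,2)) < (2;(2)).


Δ(Σ) — 8 vertices, 5 min non-faces:

  P = {1,4}:  v_{1} + v_{4} = 0  →  sig = (2;())
  P = {4,8}:  v_{4} + v_{8} = v_{3} + v_{5} + v_{6} + v_{7}  →  sig = (2;(1,1,1,1))
  P = {2,8}:  v_{2} + v_{8} = 2·v_{1}  →  sig = (2;(2))
  P = {1,3,5,6,7}:  v_{1} + v_{3} + v_{5} + v_{6} + v_{7} = v_{8}  →  sig = (5;(1))
  P = {2,3,5,6,7}:  v_{2} + v_{3} + v_{5} + v_{6} + v_{7} = v_{1}  →  sig = (5;(1))

Hence PRS(X_Σ) =
    |P|=2: 3 collections, coeffs (), (1,1,1,1), (2)
    |P|=5: 2 collections, coeffs (1), (1)


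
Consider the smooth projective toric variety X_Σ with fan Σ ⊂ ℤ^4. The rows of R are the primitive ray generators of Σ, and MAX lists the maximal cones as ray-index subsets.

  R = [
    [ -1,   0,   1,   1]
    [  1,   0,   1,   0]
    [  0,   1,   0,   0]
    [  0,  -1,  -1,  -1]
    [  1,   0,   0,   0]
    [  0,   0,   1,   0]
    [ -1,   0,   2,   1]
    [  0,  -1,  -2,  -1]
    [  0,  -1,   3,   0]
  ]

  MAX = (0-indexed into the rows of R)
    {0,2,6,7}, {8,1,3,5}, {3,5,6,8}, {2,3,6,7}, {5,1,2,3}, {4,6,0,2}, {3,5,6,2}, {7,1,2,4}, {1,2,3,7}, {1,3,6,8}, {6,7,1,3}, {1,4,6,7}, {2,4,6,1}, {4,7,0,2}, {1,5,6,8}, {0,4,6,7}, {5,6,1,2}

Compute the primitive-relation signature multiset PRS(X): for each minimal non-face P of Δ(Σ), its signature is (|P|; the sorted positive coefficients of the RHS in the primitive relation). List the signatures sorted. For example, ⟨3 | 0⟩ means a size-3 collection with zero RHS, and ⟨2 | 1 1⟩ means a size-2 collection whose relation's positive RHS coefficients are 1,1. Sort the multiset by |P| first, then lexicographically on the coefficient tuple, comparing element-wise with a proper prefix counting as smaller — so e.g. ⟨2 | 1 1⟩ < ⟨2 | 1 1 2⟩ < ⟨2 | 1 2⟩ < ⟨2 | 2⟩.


Σ has 14 primitive collections:

  P = {0,5}:  v_{0} + v_{5} = v_{6} — sig = ⟨2 | 1⟩
  P = {4,5}:  v_{4} + v_{5} = v_{1} — sig = ⟨2 | 1⟩
  P = {5,7}:  v_{5} + v_{7} = v_{3} — sig = ⟨2 | 1⟩
  P = {0,1}:  v_{0} + v_{1} = v_{4} + v_{6} — sig = ⟨2 | 1 1⟩
  P = {0,3}:  v_{0} + v_{3} = v_{6} + v_{7} — sig = ⟨2 | 1 1⟩
  P = {3,4}:  v_{3} + v_{4} = v_{1} + v_{7} — sig = ⟨2 | 1 1⟩
  P = {0,8}:  v_{0} + v_{8} = v_{1} + v_{3} + 2·v_{6} — sig = ⟨2 | 1 1 2⟩
  P = {4,8}:  v_{4} + v_{8} = 2·v_{1} + v_{3} + v_{6} — sig = ⟨2 | 1 1 2⟩
  P = {7,8}:  v_{7} + v_{8} = v_{1} + 2·v_{3} + v_{6} — sig = ⟨2 | 1 1 2⟩
  P = {2,8}:  v_{2} + v_{8} = 3·v_{5} — sig = ⟨2 | 3⟩
  P = {2,4,6,7}:  v_{2} + v_{4} + v_{6} + v_{7} = 0 — sig = ⟨4 | 0⟩
  P = {1,2,6,7}:  v_{1} + v_{2} + v_{6} + v_{7} = v_{5} — sig = ⟨4 | 1⟩
  P = {1,3,5,6}:  v_{1} + v_{3} + v_{5} + v_{6} = v_{8} — sig = ⟨4 | 1⟩
  P = {1,2,3,6}:  v_{1} + v_{2} + v_{3} + v_{6} = 2·v_{5} — sig = ⟨4 | 2⟩

Signatures (|P|; sorted positive RHS coefficients), sorted:
    ⟨2 | 1⟩
    ⟨2 | 1⟩
    ⟨2 | 1⟩
    ⟨2 | 1 1⟩
    ⟨2 | 1 1⟩
    ⟨2 | 1 1⟩
    ⟨2 | 1 1 2⟩
    ⟨2 | 1 1 2⟩
    ⟨2 | 1 1 2⟩
    ⟨2 | 3⟩
    ⟨4 | 0⟩
    ⟨4 | 1⟩
    ⟨4 | 1⟩
    ⟨4 | 2⟩


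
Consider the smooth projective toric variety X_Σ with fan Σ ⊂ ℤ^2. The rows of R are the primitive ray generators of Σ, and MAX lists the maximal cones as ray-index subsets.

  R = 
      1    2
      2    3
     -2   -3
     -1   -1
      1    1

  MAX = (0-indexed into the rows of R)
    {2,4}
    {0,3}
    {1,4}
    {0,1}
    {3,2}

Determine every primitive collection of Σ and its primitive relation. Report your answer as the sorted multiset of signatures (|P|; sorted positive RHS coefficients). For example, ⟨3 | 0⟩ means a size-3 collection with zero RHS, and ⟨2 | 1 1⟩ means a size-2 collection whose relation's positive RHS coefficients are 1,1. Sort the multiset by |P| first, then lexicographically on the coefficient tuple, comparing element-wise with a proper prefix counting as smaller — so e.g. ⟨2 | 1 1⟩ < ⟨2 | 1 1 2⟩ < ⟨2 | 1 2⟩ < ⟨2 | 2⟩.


Σ has 5 primitive collections:

  {1,2}:  v_{1} + v_{2} = 0  ⟹  sig = ⟨2 | 0⟩
  {3,4}:  v_{3} + v_{4} = 0  ⟹  sig = ⟨2 | 0⟩
  {0,2}:  v_{0} + v_{2} = v_{3}  ⟹  sig = ⟨2 | 1⟩
  {0,4}:  v_{0} + v_{4} = v_{1}  ⟹  sig = ⟨2 | 1⟩
  {1,3}:  v_{1} + v_{3} = v_{0}  ⟹  sig = ⟨2 | 1⟩

Signatures (|P|; sorted positive RHS coefficients), sorted:
{ ⟨2 | 0⟩ ×2,  ⟨2 | 1⟩ ×3 }


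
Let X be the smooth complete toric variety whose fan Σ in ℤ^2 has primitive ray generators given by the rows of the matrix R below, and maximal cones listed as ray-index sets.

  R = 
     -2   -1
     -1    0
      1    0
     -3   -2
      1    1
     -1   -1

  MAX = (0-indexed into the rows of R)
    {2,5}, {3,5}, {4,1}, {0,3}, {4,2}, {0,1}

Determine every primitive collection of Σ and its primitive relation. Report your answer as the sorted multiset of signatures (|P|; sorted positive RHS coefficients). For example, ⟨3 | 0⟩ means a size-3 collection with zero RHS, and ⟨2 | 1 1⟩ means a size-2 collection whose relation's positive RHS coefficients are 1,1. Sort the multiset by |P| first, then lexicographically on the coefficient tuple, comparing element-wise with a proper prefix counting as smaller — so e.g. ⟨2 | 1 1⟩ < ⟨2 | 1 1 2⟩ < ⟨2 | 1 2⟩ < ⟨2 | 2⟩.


|primitive collections| = 9. Relations:

  P={1,2}:  v_{1} + v_{2} = 0 ; sig = ⟨2 | 0⟩
  P={4,5}:  v_{4} + v_{5} = 0 ; sig = ⟨2 | 0⟩
  P={0,2}:  v_{0} + v_{2} = v_{5} ; sig = ⟨2 | 1⟩
  P={0,4}:  v_{0} + v_{4} = v_{1} ; sig = ⟨2 | 1⟩
  P={0,5}:  v_{0} + v_{5} = v_{3} ; sig = ⟨2 | 1⟩
  P={1,5}:  v_{1} + v_{5} = v_{0} ; sig = ⟨2 | 1⟩
  P={3,4}:  v_{3} + v_{4} = v_{0} ; sig = ⟨2 | 1⟩
  P={1,3}:  v_{1} + v_{3} = 2·v_{0} ; sig = ⟨2 | 2⟩
  P={2,3}:  v_{2} + v_{3} = 2·v_{5} ; sig = ⟨2 | 2⟩

Hence PRS(X_Σ) =
    ⟨2 | 0⟩
    ⟨2 | 0⟩
    ⟨2 | 1⟩
    ⟨2 | 1⟩
    ⟨2 | 1⟩
    ⟨2 | 1⟩
    ⟨2 | 1⟩
    ⟨2 | 2⟩
    ⟨2 | 2⟩


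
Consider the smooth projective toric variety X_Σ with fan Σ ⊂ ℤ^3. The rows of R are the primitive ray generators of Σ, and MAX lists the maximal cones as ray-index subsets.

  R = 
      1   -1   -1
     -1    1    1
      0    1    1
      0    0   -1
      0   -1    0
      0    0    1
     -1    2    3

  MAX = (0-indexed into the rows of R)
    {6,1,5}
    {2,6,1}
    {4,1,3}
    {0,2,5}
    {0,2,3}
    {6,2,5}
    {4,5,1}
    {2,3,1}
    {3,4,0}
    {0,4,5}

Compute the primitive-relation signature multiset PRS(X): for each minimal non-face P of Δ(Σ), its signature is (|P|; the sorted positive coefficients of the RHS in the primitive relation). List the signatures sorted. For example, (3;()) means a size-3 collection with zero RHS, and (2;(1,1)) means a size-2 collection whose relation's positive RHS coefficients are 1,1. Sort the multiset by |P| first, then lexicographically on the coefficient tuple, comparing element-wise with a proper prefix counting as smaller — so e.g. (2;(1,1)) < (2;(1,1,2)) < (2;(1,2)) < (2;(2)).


7 collections generate NE(X_Σ); each relation:

  • {0,1}:  v_{0} + v_{1} = 0  so sig = (2;())
  • {3,5}:  v_{3} + v_{5} = 0  so sig = (2;())
  • {2,4}:  v_{2} + v_{4} = v_{5}  so sig = (2;(1))
  • {0,6}:  v_{0} + v_{6} = v_{2} + v_{5}  so sig = (2;(1,1))
  • {3,6}:  v_{3} + v_{6} = v_{1} + v_{2}  so sig = (2;(1,1))
  • {4,6}:  v_{4} + v_{6} = v_{1} + 2·v_{5}  so sig = (2;(1,2))
  • {1,2,5}:  v_{1} + v_{2} + v_{5} = v_{6}  so sig = (3;(1))

Sorted signature multiset PRS(X):
{ (2;()) ×2,  (2;(1)),  (2;(1,1)) ×2,  (2;(1,2)),  (3;(1)) }


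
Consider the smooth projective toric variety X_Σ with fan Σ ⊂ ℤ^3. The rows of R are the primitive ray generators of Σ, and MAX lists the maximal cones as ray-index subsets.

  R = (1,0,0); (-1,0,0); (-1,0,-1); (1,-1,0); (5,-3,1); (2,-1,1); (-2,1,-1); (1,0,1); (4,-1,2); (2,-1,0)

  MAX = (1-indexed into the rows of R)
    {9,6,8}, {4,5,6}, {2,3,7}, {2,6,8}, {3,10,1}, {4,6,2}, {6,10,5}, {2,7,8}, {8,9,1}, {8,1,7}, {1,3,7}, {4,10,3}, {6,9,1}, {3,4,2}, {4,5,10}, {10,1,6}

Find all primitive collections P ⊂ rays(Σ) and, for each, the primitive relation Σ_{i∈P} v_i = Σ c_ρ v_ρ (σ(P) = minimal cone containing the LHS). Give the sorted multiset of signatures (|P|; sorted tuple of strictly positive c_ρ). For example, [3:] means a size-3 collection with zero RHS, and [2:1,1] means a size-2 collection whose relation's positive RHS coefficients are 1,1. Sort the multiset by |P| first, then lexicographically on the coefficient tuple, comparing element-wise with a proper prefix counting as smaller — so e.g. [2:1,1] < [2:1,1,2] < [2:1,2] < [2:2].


The 23 primitive collections of Σ (r=10, n=3):

  {1,2}:  v_{1} + v_{2} = 0  ⇒ sig = [2:]
  {3,8}:  v_{3} + v_{8} = 0  ⇒ sig = [2:]
  {6,7}:  v_{6} + v_{7} = 0  ⇒ sig = [2:]
  {1,4}:  v_{1} + v_{4} = v_{10}  ⇒ sig = [2:1]
  {2,10}:  v_{2} + v_{10} = v_{4}  ⇒ sig = [2:1]
  {3,6}:  v_{3} + v_{6} = v_{4}  ⇒ sig = [2:1]
  {4,7}:  v_{4} + v_{7} = v_{3}  ⇒ sig = [2:1]
  {4,8}:  v_{4} + v_{8} = v_{6}  ⇒ sig = [2:1]
  {2,9}:  v_{2} + v_{9} = v_{6} + v_{8}  ⇒ sig = [2:1,1]
  {3,9}:  v_{3} + v_{9} = v_{1} + v_{6}  ⇒ sig = [2:1,1]
  {5,7}:  v_{5} + v_{7} = v_{4} + v_{10}  ⇒ sig = [2:1,1]
  {7,9}:  v_{7} + v_{9} = v_{1} + v_{8}  ⇒ sig = [2:1,1]
  {7,10}:  v_{7} + v_{10} = v_{1} + v_{3}  ⇒ sig = [2:1,1]
  {8,10}:  v_{8} + v_{10} = v_{1} + v_{6}  ⇒ sig = [2:1,1]
  {5,9}:  v_{5} + v_{9} = v_{1} + 3·v_{6} + v_{10}  ⇒ sig = [2:1,1,3]
  {1,5}:  v_{1} + v_{5} = v_{6} + 2·v_{10}  ⇒ sig = [2:1,2]
  {2,5}:  v_{2} + v_{5} = 2·v_{4} + v_{6}  ⇒ sig = [2:1,2]
  {3,5}:  v_{3} + v_{5} = 2·v_{4} + v_{10}  ⇒ sig = [2:1,2]
  {4,9}:  v_{4} + v_{9} = v_{1} + 2·v_{6}  ⇒ sig = [2:1,2]
  {5,8}:  v_{5} + v_{8} = 2·v_{6} + v_{10}  ⇒ sig = [2:1,2]
  {9,10}:  v_{9} + v_{10} = 2·v_{1} + 2·v_{6}  ⇒ sig = [2:2,2]
  {1,6,8}:  v_{1} + v_{6} + v_{8} = v_{9}  ⇒ sig = [3:1]
  {4,6,10}:  v_{4} + v_{6} + v_{10} = v_{5}  ⇒ sig = [3:1]

so the primitive-relation signature multiset is
    [2:]
    [2:]
    [2:]
    [2:1]
    [2:1]
    [2:1]
    [2:1]
    [2:1]
    [2:1,1]
    [2:1,1]
    [2:1,1]
    [2:1,1]
    [2:1,1]
    [2:1,1]
    [2:1,1,3]
    [2:1,2]
    [2:1,2]
    [2:1,2]
    [2:1,2]
    [2:1,2]
    [2:2,2]
    [3:1]
    [3:1]


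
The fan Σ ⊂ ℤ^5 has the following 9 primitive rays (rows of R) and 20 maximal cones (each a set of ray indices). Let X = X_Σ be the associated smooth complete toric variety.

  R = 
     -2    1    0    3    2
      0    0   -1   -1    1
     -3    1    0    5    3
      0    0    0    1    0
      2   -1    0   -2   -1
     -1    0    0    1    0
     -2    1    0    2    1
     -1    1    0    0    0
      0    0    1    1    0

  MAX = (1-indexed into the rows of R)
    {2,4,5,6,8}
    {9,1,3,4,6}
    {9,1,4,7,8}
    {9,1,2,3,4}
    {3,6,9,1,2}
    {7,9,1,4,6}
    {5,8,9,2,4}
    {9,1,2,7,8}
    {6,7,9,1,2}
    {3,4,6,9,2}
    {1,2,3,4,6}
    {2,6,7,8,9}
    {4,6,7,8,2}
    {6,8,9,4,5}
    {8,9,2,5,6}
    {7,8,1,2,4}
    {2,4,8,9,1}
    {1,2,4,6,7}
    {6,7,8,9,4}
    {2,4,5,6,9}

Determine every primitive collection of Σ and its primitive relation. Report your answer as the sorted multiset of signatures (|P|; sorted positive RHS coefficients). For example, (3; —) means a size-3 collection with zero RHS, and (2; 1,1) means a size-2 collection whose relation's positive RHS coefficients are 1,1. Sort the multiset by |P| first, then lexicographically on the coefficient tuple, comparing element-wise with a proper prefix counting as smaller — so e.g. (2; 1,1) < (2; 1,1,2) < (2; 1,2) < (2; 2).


9 minimal non-faces of Δ(Σ) (on 9 rays):

  P={5,7}:  v_{5} + v_{7} = 0  so sig = (2; —)
  P={3,8}:  v_{3} + v_{8} = v_{1} + v_{7}  so sig = (2; 1,1)
  P={1,5}:  v_{1} + v_{5} = v_{2} + v_{4} + v_{9}  so sig = (2; 1,1,1)
  P={3,7}:  v_{3} + v_{7} = 2·v_{1} + v_{6}  so sig = (2; 1,2)
  P={3,5}:  v_{3} + v_{5} = 2·v_{2} + 2·v_{4} + v_{6} + 2·v_{9}  so sig = (2; 1,2,2,2)
  P={1,6,8}:  v_{1} + v_{6} + v_{8} = 2·v_{7}  so sig = (3; 2)
  P={2,4,7,9}:  v_{2} + v_{4} + v_{7} + v_{9} = v_{1}  so sig = (4; 1)
  P={1,2,4,6,9}:  v_{1} + v_{2} + v_{4} + v_{6} + v_{9} = v_{3}  so sig = (5; 1)
  P={2,4,6,8,9}:  v_{2} + v_{4} + v_{6} + v_{8} + v_{9} = v_{7}  so sig = (5; 1)

Signatures (|P|; sorted positive RHS coefficients), sorted:
[(2; —), (2; 1,1), (2; 1,1,1), (2; 1,2), (2; 1,2,2,2), (3; 2), (4; 1), (5; 1), (5; 1)]


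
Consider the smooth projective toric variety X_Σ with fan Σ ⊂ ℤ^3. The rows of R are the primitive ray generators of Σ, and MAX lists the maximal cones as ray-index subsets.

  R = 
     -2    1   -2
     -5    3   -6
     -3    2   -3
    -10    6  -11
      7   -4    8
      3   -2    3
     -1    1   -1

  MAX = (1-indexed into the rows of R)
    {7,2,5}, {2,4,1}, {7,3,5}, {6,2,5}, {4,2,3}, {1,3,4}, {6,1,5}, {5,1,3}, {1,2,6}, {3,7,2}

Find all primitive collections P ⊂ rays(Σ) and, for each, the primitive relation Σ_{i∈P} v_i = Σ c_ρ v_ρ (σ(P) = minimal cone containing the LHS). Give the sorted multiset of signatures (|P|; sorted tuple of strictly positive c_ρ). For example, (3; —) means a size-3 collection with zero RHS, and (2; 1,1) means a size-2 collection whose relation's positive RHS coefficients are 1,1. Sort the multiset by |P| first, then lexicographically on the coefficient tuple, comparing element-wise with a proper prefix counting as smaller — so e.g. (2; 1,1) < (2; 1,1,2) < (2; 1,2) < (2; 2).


The 9 primitive collections of Σ (r=7, n=3):

  P = {3,6}:  v_{3} + v_{6} = 0  ⟹  sig = (2; —)
  P = {1,7}:  v_{1} + v_{7} = v_{3}  ⟹  sig = (2; 1)
  P = {4,5}:  v_{4} + v_{5} = v_{3}  ⟹  sig = (2; 1)
  P = {4,6}:  v_{4} + v_{6} = v_{1} + v_{2}  ⟹  sig = (2; 1,1)
  P = {6,7}:  v_{6} + v_{7} = v_{2} + v_{5}  ⟹  sig = (2; 1,1)
  P = {4,7}:  v_{4} + v_{7} = v_{2} + 2·v_{3}  ⟹  sig = (2; 1,2)
  P = {1,2,5}:  v_{1} + v_{2} + v_{5} = 0  ⟹  sig = (3; —)
  P = {1,2,3}:  v_{1} + v_{2} + v_{3} = v_{4}  ⟹  sig = (3; 1)
  P = {2,3,5}:  v_{2} + v_{3} + v_{5} = v_{7}  ⟹  sig = (3; 1)

Signatures (|P|; sorted positive RHS coefficients), sorted:
{ (2; —),  (2; 1) ×2,  (2; 1,1) ×2,  (2; 1,2),  (3; —),  (3; 1) ×2 }


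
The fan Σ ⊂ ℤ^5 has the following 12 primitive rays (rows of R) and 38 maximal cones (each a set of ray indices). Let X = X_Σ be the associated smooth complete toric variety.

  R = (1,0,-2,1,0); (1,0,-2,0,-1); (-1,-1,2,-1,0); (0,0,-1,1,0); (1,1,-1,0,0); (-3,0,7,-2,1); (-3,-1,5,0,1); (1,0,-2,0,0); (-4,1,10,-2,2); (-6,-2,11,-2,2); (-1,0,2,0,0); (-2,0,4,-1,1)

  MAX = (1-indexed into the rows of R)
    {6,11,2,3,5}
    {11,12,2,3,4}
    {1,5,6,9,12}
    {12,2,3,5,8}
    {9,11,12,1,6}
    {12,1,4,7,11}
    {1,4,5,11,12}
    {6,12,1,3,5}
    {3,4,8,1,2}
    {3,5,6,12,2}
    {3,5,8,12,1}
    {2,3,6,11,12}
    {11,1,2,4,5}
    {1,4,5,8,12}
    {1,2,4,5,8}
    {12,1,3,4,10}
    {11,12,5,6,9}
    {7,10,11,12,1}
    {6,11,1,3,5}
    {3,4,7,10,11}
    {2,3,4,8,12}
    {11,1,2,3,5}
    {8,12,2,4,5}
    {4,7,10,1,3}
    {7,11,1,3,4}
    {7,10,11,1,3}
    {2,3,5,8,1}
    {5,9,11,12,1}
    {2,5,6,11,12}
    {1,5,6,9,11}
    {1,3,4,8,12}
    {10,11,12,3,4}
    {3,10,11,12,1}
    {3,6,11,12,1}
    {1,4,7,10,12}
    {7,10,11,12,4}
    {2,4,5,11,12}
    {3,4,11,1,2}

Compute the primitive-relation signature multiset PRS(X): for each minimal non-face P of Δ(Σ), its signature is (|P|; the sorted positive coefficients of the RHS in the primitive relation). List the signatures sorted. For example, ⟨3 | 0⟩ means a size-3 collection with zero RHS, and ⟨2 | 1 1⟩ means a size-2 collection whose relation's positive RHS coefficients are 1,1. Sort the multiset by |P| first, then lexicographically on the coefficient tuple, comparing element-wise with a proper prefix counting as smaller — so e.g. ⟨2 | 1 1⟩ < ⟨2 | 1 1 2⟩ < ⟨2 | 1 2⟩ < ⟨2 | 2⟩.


Σ has 25 primitive collections:

  {8,11}:  v_{8} + v_{11} = 0 ; sig = ⟨2 | 0⟩
  {4,6}:  v_{4} + v_{6} = v_{11} + v_{12} ; sig = ⟨2 | 1 1⟩
  {2,7}:  v_{2} + v_{7} = v_{3} + v_{4} + v_{11} ; sig = ⟨2 | 1 1 1⟩
  {2,9}:  v_{2} + v_{9} = v_{5} + v_{6} + v_{11} ; sig = ⟨2 | 1 1 1⟩
  {5,7}:  v_{5} + v_{7} = v_{1} + v_{11} + v_{12} ; sig = ⟨2 | 1 1 1⟩
  {6,8}:  v_{6} + v_{8} = v_{3} + v_{5} + v_{12} ; sig = ⟨2 | 1 1 1⟩
  {7,8}:  v_{7} + v_{8} = v_{1} + v_{3} + v_{4} + v_{12} ; sig = ⟨2 | 1 1 1 1⟩
  {8,9}:  v_{8} + v_{9} = v_{1} + v_{5} + v_{6} + v_{12} ; sig = ⟨2 | 1 1 1 1⟩
  {2,10}:  v_{2} + v_{10} = 2·v_{3} + v_{4} + v_{11} + v_{12} ; sig = ⟨2 | 1 1 1 2⟩
  {5,10}:  v_{5} + v_{10} = v_{1} + v_{3} + v_{11} + 2·v_{12} ; sig = ⟨2 | 1 1 1 2⟩
  {4,9}:  v_{4} + v_{9} = v_{1} + v_{5} + 2·v_{11} + 2·v_{12} ; sig = ⟨2 | 1 1 2 2⟩
  {6,7}:  v_{6} + v_{7} = v_{1} + v_{3} + 2·v_{11} + 2·v_{12} ; sig = ⟨2 | 1 1 2 2⟩
  {8,10}:  v_{8} + v_{10} = v_{1} + 2·v_{3} + v_{4} + 2·v_{12} ; sig = ⟨2 | 1 1 2 2⟩
  {9,10}:  v_{9} + v_{10} = 2·v_{1} + v_{3} + v_{6} + 2·v_{11} + 3·v_{12} ; sig = ⟨2 | 1 1 2 2 3⟩
  {3,9}:  v_{3} + v_{9} = v_{1} + 2·v_{6} ; sig = ⟨2 | 1 2⟩
  {7,9}:  v_{7} + v_{9} = 2·v_{1} + v_{6} + 2·v_{11} + 2·v_{12} ; sig = ⟨2 | 1 2 2 2⟩
  {6,10}:  v_{6} + v_{10} = v_{1} + 2·v_{3} + 2·v_{11} + 3·v_{12} ; sig = ⟨2 | 1 2 2 3⟩
  {1,2,12}:  v_{1} + v_{2} + v_{12} = 0 ; sig = ⟨3 | 0⟩
  {3,4,5}:  v_{3} + v_{4} + v_{5} = 0 ; sig = ⟨3 | 0⟩
  {3,7,12}:  v_{3} + v_{7} + v_{12} = v_{10} ; sig = ⟨3 | 1⟩
  {1,2,6}:  v_{1} + v_{2} + v_{6} = v_{3} + v_{5} + v_{11} ; sig = ⟨3 | 1 1 1⟩
  {3,5,11,12}:  v_{3} + v_{5} + v_{11} + v_{12} = v_{6} ; sig = ⟨4 | 1⟩
  {1,4,10,11}:  v_{1} + v_{4} + v_{10} + v_{11} = 2·v_{7} ; sig = ⟨4 | 2⟩
  {1,3,4,11,12}:  v_{1} + v_{3} + v_{4} + v_{11} + v_{12} = v_{7} ; sig = ⟨5 | 1⟩
  {1,5,6,11,12}:  v_{1} + v_{5} + v_{6} + v_{11} + v_{12} = v_{9} ; sig = ⟨5 | 1⟩

Hence PRS(X_Σ) =
[⟨2 | 0⟩, ⟨2 | 1 1⟩, ⟨2 | 1 1 1⟩, ⟨2 | 1 1 1⟩, ⟨2 | 1 1 1⟩, ⟨2 | 1 1 1⟩, ⟨2 | 1 1 1 1⟩, ⟨2 | 1 1 1 1⟩, ⟨2 | 1 1 1 2⟩, ⟨2 | 1 1 1 2⟩, ⟨2 | 1 1 2 2⟩, ⟨2 | 1 1 2 2⟩, ⟨2 | 1 1 2 2⟩, ⟨2 | 1 1 2 2 3⟩, ⟨2 | 1 2⟩, ⟨2 | 1 2 2 2⟩, ⟨2 | 1 2 2 3⟩, ⟨3 | 0⟩, ⟨3 | 0⟩, ⟨3 | 1⟩, ⟨3 | 1 1 1⟩, ⟨4 | 1⟩, ⟨4 | 2⟩, ⟨5 | 1⟩, ⟨5 | 1⟩]


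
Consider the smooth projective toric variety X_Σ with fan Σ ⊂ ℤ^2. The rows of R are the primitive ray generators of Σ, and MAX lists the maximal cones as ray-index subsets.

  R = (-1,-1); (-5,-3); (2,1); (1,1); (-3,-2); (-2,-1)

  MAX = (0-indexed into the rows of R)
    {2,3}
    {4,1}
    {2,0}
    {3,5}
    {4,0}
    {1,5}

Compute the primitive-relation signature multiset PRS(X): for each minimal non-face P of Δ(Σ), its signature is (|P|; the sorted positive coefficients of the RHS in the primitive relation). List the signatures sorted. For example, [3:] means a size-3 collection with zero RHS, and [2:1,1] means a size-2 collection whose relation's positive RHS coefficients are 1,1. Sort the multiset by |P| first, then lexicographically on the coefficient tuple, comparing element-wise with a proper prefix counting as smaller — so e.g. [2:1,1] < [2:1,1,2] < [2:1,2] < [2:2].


Σ has 9 primitive collections:

  P = {0,3}:  v_{0} + v_{3} = 0  ⟹  sig = [2:]
  P = {2,5}:  v_{2} + v_{5} = 0  ⟹  sig = [2:]
  P = {0,5}:  v_{0} + v_{5} = v_{4}  ⟹  sig = [2:1]
  P = {1,2}:  v_{1} + v_{2} = v_{4}  ⟹  sig = [2:1]
  P = {2,4}:  v_{2} + v_{4} = v_{0}  ⟹  sig = [2:1]
  P = {3,4}:  v_{3} + v_{4} = v_{5}  ⟹  sig = [2:1]
  P = {4,5}:  v_{4} + v_{5} = v_{1}  ⟹  sig = [2:1]
  P = {0,1}:  v_{0} + v_{1} = 2·v_{4}  ⟹  sig = [2:2]
  P = {1,3}:  v_{1} + v_{3} = 2·v_{5}  ⟹  sig = [2:2]

so the primitive-relation signature multiset is
{ [2:] ×2,  [2:1] ×5,  [2:2] ×2 }


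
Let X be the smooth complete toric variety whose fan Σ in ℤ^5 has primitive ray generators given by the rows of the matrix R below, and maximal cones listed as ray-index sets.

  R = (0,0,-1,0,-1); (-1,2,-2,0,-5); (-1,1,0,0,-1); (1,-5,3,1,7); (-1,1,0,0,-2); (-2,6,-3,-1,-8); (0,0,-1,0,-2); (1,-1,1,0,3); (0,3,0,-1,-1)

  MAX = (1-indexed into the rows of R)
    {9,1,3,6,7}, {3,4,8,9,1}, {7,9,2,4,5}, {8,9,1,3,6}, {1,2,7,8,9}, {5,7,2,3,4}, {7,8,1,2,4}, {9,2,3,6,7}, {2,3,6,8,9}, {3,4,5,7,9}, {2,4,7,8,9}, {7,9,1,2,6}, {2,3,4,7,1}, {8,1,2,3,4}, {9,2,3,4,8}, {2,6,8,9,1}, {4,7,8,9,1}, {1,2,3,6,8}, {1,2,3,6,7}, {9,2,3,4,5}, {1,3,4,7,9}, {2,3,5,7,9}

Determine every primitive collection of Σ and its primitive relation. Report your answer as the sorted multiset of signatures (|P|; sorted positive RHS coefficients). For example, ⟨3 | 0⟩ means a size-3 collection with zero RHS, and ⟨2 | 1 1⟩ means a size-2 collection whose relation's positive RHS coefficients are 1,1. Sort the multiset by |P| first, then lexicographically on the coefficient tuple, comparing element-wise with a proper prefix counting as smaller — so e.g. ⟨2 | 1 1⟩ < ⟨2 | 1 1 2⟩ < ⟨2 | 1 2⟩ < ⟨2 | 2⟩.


9 minimal non-faces of Δ(Σ) (on 9 rays):

  P={4,6}:  v_{4} + v_{6} = v_{3}  ⇒ sig = ⟨2 | 1⟩
  P={1,5}:  v_{1} + v_{5} = v_{3} + v_{7}  ⇒ sig = ⟨2 | 1 1⟩
  P={5,8}:  v_{5} + v_{8} = v_{2} + v_{4} + v_{9}  ⇒ sig = ⟨2 | 1 1 1⟩
  P={5,6}:  v_{5} + v_{6} = v_{2} + 2·v_{3} + v_{7} + v_{9}  ⇒ sig = ⟨2 | 1 1 1 2⟩
  P={3,7,8}:  v_{3} + v_{7} + v_{8} = 0  ⇒ sig = ⟨3 | 0⟩
  P={6,7,8}:  v_{6} + v_{7} + v_{8} = v_{1} + v_{2} + v_{9}  ⇒ sig = ⟨3 | 1 1 1⟩
  P={1,2,4,9}:  v_{1} + v_{2} + v_{4} + v_{9} = 0  ⇒ sig = ⟨4 | 0⟩
  P={1,2,3,9}:  v_{1} + v_{2} + v_{3} + v_{9} = v_{6}  ⇒ sig = ⟨4 | 1⟩
  P={2,3,4,7,9}:  v_{2} + v_{3} + v_{4} + v_{7} + v_{9} = v_{5}  ⇒ sig = ⟨5 | 1⟩

Sorted signature multiset PRS(X):
[⟨2 | 1⟩, ⟨2 | 1 1⟩, ⟨2 | 1 1 1⟩, ⟨2 | 1 1 1 2⟩, ⟨3 | 0⟩, ⟨3 | 1 1 1⟩, ⟨4 | 0⟩, ⟨4 | 1⟩, ⟨5 | 1⟩]


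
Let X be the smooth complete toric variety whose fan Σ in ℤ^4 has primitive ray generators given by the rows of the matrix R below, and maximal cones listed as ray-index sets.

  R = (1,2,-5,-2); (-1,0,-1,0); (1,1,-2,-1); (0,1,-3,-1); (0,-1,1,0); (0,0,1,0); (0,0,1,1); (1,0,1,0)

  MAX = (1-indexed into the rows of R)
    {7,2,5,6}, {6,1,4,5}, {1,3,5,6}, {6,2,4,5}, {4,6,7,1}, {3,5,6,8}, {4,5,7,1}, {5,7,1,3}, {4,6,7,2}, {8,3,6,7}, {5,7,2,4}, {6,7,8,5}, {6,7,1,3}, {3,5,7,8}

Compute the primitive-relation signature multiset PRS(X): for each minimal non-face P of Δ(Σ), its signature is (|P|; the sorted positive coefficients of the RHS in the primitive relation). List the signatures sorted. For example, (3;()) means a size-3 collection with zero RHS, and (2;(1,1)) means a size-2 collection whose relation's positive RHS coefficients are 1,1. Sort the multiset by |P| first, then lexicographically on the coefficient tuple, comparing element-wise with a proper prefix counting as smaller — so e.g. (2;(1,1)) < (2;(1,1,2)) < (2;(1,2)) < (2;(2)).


9 collections generate NE(X_Σ); each relation:

  P={2,8}:  v_{2} + v_{8} = 0 — sig = (2;())
  P={2,3}:  v_{2} + v_{3} = v_{4} — sig = (2;(1))
  P={3,4}:  v_{3} + v_{4} = v_{1} — sig = (2;(1))
  P={4,8}:  v_{4} + v_{8} = v_{3} — sig = (2;(1))
  P={1,2}:  v_{1} + v_{2} = 2·v_{4} — sig = (2;(2))
  P={1,8}:  v_{1} + v_{8} = 2·v_{3} — sig = (2;(2))
  P={4,5,6,7}:  v_{4} + v_{5} + v_{6} + v_{7} = 0 — sig = (4;())
  P={1,5,6,7}:  v_{1} + v_{5} + v_{6} + v_{7} = v_{3} — sig = (4;(1))
  P={3,5,6,7}:  v_{3} + v_{5} + v_{6} + v_{7} = v_{8} — sig = (4;(1))

so the primitive-relation signature multiset is
    |P|=2: 6 collections, coeffs (), (1), (1), (1), (2), (2)
    |P|=4: 3 collections, coeffs (), (1), (1)


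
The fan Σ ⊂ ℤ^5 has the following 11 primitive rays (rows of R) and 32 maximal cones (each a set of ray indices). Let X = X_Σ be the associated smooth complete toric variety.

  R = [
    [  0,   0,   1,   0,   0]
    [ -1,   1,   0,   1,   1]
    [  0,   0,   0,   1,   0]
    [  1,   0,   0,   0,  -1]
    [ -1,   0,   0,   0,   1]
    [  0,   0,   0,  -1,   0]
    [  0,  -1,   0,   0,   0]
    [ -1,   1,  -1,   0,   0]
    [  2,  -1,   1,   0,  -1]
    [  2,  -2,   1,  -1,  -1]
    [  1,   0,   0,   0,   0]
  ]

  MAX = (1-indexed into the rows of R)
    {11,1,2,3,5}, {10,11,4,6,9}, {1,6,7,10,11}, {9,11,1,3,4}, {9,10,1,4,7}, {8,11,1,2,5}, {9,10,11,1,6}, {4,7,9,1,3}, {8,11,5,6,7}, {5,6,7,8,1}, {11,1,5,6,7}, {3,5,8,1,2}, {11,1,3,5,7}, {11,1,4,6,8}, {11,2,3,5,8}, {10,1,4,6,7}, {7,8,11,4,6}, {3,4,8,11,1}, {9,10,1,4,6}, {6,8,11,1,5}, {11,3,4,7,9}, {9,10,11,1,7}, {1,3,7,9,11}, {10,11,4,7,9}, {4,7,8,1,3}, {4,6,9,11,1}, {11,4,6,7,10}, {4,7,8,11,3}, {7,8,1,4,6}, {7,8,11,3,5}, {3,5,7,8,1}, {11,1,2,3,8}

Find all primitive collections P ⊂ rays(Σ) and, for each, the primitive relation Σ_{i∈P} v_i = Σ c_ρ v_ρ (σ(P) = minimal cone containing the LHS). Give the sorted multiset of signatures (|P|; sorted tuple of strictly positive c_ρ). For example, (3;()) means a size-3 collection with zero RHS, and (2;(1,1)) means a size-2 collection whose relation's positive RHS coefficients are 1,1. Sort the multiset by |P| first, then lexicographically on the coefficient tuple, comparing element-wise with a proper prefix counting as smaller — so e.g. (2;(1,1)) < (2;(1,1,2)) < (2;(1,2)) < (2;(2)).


Δ(Σ) — 11 vertices, 17 min non-faces:

  P={3,6}:  v_{3} + v_{6} = 0  ⟹  sig = (2;())
  P={4,5}:  v_{4} + v_{5} = 0  ⟹  sig = (2;())
  P={8,9}:  v_{8} + v_{9} = v_{4}  ⟹  sig = (2;(1))
  P={2,7}:  v_{2} + v_{7} = v_{3} + v_{5}  ⟹  sig = (2;(1,1))
  P={3,10}:  v_{3} + v_{10} = v_{7} + v_{9}  ⟹  sig = (2;(1,1))
  P={2,9}:  v_{2} + v_{9} = v_{1} + v_{3} + v_{11}  ⟹  sig = (2;(1,1,1))
  P={2,10}:  v_{2} + v_{10} = v_{1} + v_{7} + v_{11}  ⟹  sig = (2;(1,1,1))
  P={5,9}:  v_{5} + v_{9} = v_{1} + v_{7} + v_{11}  ⟹  sig = (2;(1,1,1))
  P={8,10}:  v_{8} + v_{10} = v_{4} + v_{6} + v_{7}  ⟹  sig = (2;(1,1,1))
  P={2,4}:  v_{2} + v_{4} = v_{1} + v_{3} + v_{8} + v_{11}  ⟹  sig = (2;(1,1,1,1))
  P={2,6}:  v_{2} + v_{6} = v_{1} + v_{5} + v_{8} + v_{11}  ⟹  sig = (2;(1,1,1,1))
  P={5,10}:  v_{5} + v_{10} = v_{1} + v_{6} + 2·v_{7} + v_{11}  ⟹  sig = (2;(1,1,1,2))
  P={6,7,9}:  v_{6} + v_{7} + v_{9} = v_{10}  ⟹  sig = (3;(1))
  P={1,7,8,11}:  v_{1} + v_{7} + v_{8} + v_{11} = 0  ⟹  sig = (4;())
  P={1,4,7,11}:  v_{1} + v_{4} + v_{7} + v_{11} = v_{9}  ⟹  sig = (4;(1))
  P={1,4,10,11}:  v_{1} + v_{4} + v_{10} + v_{11} = v_{6} + 2·v_{9}  ⟹  sig = (4;(1,2))
  P={1,3,5,8,11}:  v_{1} + v_{3} + v_{5} + v_{8} + v_{11} = v_{2}  ⟹  sig = (5;(1))

Signatures (|P|; sorted positive RHS coefficients), sorted:
{ (2;()) ×2,  (2;(1)),  (2;(1,1)) ×2,  (2;(1,1,1)) ×4,  (2;(1,1,1,1)) ×2,  (2;(1,1,1,2)),  (3;(1)),  (4;()),  (4;(1)),  (4;(1,2)),  (5;(1)) }


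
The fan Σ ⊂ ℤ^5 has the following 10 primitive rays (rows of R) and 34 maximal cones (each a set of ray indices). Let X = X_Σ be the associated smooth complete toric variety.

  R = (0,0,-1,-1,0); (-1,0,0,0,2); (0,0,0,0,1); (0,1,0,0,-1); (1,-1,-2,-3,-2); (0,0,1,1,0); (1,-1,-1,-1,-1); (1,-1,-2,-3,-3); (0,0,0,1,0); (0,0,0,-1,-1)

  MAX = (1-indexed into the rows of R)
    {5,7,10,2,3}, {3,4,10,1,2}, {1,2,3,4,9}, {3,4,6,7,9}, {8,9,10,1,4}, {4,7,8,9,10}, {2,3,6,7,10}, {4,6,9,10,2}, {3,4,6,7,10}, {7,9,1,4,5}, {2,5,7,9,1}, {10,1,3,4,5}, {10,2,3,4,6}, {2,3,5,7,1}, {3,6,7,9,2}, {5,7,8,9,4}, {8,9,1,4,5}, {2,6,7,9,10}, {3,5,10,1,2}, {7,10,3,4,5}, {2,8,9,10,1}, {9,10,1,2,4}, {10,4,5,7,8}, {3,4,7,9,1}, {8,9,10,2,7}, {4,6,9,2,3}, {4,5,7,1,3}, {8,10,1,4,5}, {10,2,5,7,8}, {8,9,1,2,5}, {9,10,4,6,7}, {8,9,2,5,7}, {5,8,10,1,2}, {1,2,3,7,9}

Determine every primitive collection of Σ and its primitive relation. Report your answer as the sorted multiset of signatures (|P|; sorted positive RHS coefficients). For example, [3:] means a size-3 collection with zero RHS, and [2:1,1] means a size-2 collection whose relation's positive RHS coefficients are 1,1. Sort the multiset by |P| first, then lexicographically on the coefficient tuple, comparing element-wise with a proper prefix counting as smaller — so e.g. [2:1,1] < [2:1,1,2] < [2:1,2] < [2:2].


The 12 primitive collections of Σ (r=10, n=5):

  • {1,6}:  v_{1} + v_{6} = 0  ⇒ sig = [2:]
  • {3,8}:  v_{3} + v_{8} = v_{5}  ⇒ sig = [2:1]
  • {5,6}:  v_{5} + v_{6} = v_{7} + v_{10}  ⇒ sig = [2:1,1]
  • {6,8}:  v_{6} + v_{8} = v_{7} + v_{9} + 2·v_{10}  ⇒ sig = [2:1,1,2]
  • {3,9,10}:  v_{3} + v_{9} + v_{10} = 0  ⇒ sig = [3:]
  • {1,7,10}:  v_{1} + v_{7} + v_{10} = v_{5}  ⇒ sig = [3:1]
  • {2,4,7}:  v_{2} + v_{4} + v_{7} = v_{1}  ⇒ sig = [3:1]
  • {5,9,10}:  v_{5} + v_{9} + v_{10} = v_{8}  ⇒ sig = [3:1]
  • {3,5,9}:  v_{3} + v_{5} + v_{9} = v_{1} + v_{7}  ⇒ sig = [3:1,1]
  • {1,7,8}:  v_{1} + v_{7} + v_{8} = 2·v_{5} + v_{9}  ⇒ sig = [3:1,2]
  • {2,4,5}:  v_{2} + v_{4} + v_{5} = 2·v_{1} + v_{10}  ⇒ sig = [3:1,2]
  • {2,4,8}:  v_{2} + v_{4} + v_{8} = 2·v_{1} + v_{9} + 2·v_{10}  ⇒ sig = [3:1,2,2]

Sorted signature multiset PRS(X):
    [2:]
    [2:1]
    [2:1,1]
    [2:1,1,2]
    [3:]
    [3:1]
    [3:1]
    [3:1]
    [3:1,1]
    [3:1,2]
    [3:1,2]
    [3:1,2,2]


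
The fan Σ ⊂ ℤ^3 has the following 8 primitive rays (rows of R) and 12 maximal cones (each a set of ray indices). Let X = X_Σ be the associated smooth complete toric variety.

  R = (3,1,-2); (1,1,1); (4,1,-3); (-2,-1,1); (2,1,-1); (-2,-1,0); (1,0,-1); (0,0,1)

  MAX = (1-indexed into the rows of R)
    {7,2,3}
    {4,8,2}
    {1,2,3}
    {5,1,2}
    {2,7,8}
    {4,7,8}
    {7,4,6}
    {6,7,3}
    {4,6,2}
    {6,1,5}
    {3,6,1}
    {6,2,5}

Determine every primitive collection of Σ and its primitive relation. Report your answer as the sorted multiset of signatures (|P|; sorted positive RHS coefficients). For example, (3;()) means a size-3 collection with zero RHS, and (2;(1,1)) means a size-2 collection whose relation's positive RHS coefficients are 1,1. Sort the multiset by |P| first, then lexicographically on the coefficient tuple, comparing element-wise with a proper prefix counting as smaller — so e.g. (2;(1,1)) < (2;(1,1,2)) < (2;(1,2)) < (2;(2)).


Primitive collections (14):

  • {4,5}:  v_{4} + v_{5} = 0 — sig = (2;())
  • {1,4}:  v_{1} + v_{4} = v_{7} — sig = (2;(1))
  • {1,7}:  v_{1} + v_{7} = v_{3} — sig = (2;(1))
  • {5,7}:  v_{5} + v_{7} = v_{1} — sig = (2;(1))
  • {6,8}:  v_{6} + v_{8} = v_{4} — sig = (2;(1))
  • {5,8}:  v_{5} + v_{8} = v_{2} + v_{7} — sig = (2;(1,1))
  • {1,8}:  v_{1} + v_{8} = v_{2} + 2·v_{7} — sig = (2;(1,2))
  • {3,8}:  v_{3} + v_{8} = v_{2} + 3·v_{7} — sig = (2;(1,3))
  • {3,4}:  v_{3} + v_{4} = 2·v_{7} — sig = (2;(2))
  • {3,5}:  v_{3} + v_{5} = 2·v_{1} — sig = (2;(2))
  • {2,6,7}:  v_{2} + v_{6} + v_{7} = 0 — sig = (3;())
  • {1,2,6}:  v_{1} + v_{2} + v_{6} = v_{5} — sig = (3;(1))
  • {2,3,6}:  v_{2} + v_{3} + v_{6} = v_{1} — sig = (3;(1))
  • {2,4,7}:  v_{2} + v_{4} + v_{7} = v_{8} — sig = (3;(1))

Sorted signature multiset PRS(X):
    |P|=2: 10 collections, coeffs (), (1), (1), (1), (1), (1,1), (1,2), (1,3), (2), (2)
    |P|=3: 4 collections, coeffs (), (1), (1), (1)


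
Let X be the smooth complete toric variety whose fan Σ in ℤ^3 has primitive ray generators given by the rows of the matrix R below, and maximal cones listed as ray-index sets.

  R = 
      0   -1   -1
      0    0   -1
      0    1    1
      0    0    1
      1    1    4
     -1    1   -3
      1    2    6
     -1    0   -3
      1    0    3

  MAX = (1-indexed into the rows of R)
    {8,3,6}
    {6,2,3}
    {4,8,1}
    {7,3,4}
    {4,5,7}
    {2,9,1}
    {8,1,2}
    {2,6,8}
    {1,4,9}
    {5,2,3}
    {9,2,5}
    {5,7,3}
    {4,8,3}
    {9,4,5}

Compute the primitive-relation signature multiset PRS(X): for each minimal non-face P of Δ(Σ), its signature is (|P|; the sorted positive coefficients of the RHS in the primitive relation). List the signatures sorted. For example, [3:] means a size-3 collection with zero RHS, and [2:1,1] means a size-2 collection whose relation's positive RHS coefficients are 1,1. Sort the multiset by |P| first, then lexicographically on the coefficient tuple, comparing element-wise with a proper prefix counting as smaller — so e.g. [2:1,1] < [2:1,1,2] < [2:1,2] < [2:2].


17 collections generate NE(X_Σ); each relation:

  P = {1,3}:  v_{1} + v_{3} = 0  ⟹  sig = [2:]
  P = {2,4}:  v_{2} + v_{4} = 0  ⟹  sig = [2:]
  P = {8,9}:  v_{8} + v_{9} = 0  ⟹  sig = [2:]
  P = {1,5}:  v_{1} + v_{5} = v_{9}  ⟹  sig = [2:1]
  P = {3,9}:  v_{3} + v_{9} = v_{5}  ⟹  sig = [2:1]
  P = {5,8}:  v_{5} + v_{8} = v_{3}  ⟹  sig = [2:1]
  P = {1,6}:  v_{1} + v_{6} = v_{2} + v_{8}  ⟹  sig = [2:1,1]
  P = {1,7}:  v_{1} + v_{7} = v_{4} + v_{5}  ⟹  sig = [2:1,1]
  P = {2,7}:  v_{2} + v_{7} = v_{3} + v_{5}  ⟹  sig = [2:1,1]
  P = {4,6}:  v_{4} + v_{6} = v_{3} + v_{8}  ⟹  sig = [2:1,1]
  P = {6,9}:  v_{6} + v_{9} = v_{2} + v_{3}  ⟹  sig = [2:1,1]
  P = {5,6}:  v_{5} + v_{6} = v_{2} + 2·v_{3}  ⟹  sig = [2:1,2]
  P = {7,8}:  v_{7} + v_{8} = 2·v_{3} + v_{4}  ⟹  sig = [2:1,2]
  P = {7,9}:  v_{7} + v_{9} = v_{4} + 2·v_{5}  ⟹  sig = [2:1,2]
  P = {6,7}:  v_{6} + v_{7} = 3·v_{3}  ⟹  sig = [2:3]
  P = {2,3,8}:  v_{2} + v_{3} + v_{8} = v_{6}  ⟹  sig = [3:1]
  P = {3,4,5}:  v_{3} + v_{4} + v_{5} = v_{7}  ⟹  sig = [3:1]

Hence PRS(X_Σ) =
    |P|=2: 15 collections, coeffs (), (), (), (1), (1), (1), (1,1), (1,1), (1,1), (1,1), (1,1), (1,2), (1,2), (1,2), (3)
    |P|=3: 2 collections, coeffs (1), (1)


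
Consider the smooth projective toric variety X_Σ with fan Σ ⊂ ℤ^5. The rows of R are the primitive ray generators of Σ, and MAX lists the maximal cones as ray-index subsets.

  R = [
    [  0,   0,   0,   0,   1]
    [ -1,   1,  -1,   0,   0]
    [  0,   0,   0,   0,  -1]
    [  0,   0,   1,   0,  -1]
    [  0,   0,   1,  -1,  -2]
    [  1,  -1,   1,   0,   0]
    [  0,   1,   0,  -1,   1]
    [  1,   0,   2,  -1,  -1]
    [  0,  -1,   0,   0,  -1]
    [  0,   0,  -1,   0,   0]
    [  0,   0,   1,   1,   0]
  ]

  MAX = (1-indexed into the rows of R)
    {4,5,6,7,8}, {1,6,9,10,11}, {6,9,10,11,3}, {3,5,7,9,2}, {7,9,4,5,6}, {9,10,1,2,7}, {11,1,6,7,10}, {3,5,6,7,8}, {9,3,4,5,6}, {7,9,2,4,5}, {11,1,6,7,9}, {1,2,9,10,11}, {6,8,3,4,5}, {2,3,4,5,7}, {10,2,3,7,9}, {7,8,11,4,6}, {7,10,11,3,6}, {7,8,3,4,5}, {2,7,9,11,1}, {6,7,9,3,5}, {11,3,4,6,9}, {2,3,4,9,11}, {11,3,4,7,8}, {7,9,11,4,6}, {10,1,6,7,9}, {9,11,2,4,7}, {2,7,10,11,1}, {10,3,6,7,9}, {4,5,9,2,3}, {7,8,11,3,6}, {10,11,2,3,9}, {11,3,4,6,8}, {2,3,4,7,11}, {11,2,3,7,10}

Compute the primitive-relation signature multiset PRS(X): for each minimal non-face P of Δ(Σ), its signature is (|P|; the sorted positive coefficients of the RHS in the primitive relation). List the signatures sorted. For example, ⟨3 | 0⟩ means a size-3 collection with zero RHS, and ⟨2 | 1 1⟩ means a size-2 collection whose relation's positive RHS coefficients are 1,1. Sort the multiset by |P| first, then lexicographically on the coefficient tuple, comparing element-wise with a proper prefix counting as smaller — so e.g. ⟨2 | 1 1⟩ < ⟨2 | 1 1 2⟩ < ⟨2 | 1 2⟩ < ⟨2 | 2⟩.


15 collections generate NE(X_Σ); each relation:

  {1,3}:  v_{1} + v_{3} = 0 — sig = ⟨2 | 0⟩
  {2,6}:  v_{2} + v_{6} = 0 — sig = ⟨2 | 0⟩
  {4,10}:  v_{4} + v_{10} = v_{3} — sig = ⟨2 | 1⟩
  {8,9}:  v_{8} + v_{9} = v_{5} + v_{6} — sig = ⟨2 | 1 1⟩
  {1,4}:  v_{1} + v_{4} = v_{7} + v_{9} + v_{11} — sig = ⟨2 | 1 1 1⟩
  {1,5}:  v_{1} + v_{5} = v_{4} + v_{7} + v_{9} — sig = ⟨2 | 1 1 1⟩
  {1,8}:  v_{1} + v_{8} = v_{4} + v_{6} + v_{7} — sig = ⟨2 | 1 1 1⟩
  {2,8}:  v_{2} + v_{8} = v_{3} + v_{4} + v_{7} — sig = ⟨2 | 1 1 1⟩
  {5,10}:  v_{5} + v_{10} = 2·v_{3} + v_{7} + v_{9} — sig = ⟨2 | 1 1 2⟩
  {8,10}:  v_{8} + v_{10} = 2·v_{3} + v_{6} + v_{7} — sig = ⟨2 | 1 1 2⟩
  {5,11}:  v_{5} + v_{11} = 2·v_{4} — sig = ⟨2 | 2⟩
  {7,9,10,11}:  v_{7} + v_{9} + v_{10} + v_{11} = 0 — sig = ⟨4 | 0⟩
  {3,4,6,7}:  v_{3} + v_{4} + v_{6} + v_{7} = v_{8} — sig = ⟨4 | 1⟩
  {3,4,7,9}:  v_{3} + v_{4} + v_{7} + v_{9} = v_{5} — sig = ⟨4 | 1⟩
  {3,7,9,11}:  v_{3} + v_{7} + v_{9} + v_{11} = v_{4} — sig = ⟨4 | 1⟩

Hence PRS(X_Σ) =
    |P|=2: 11 collections, coeffs (), (), (1), (1,1), (1,1,1), (1,1,1), (1,1,1), (1,1,1), (1,1,2), (1,1,2), (2)
    |P|=4: 4 collections, coeffs (), (1), (1), (1)


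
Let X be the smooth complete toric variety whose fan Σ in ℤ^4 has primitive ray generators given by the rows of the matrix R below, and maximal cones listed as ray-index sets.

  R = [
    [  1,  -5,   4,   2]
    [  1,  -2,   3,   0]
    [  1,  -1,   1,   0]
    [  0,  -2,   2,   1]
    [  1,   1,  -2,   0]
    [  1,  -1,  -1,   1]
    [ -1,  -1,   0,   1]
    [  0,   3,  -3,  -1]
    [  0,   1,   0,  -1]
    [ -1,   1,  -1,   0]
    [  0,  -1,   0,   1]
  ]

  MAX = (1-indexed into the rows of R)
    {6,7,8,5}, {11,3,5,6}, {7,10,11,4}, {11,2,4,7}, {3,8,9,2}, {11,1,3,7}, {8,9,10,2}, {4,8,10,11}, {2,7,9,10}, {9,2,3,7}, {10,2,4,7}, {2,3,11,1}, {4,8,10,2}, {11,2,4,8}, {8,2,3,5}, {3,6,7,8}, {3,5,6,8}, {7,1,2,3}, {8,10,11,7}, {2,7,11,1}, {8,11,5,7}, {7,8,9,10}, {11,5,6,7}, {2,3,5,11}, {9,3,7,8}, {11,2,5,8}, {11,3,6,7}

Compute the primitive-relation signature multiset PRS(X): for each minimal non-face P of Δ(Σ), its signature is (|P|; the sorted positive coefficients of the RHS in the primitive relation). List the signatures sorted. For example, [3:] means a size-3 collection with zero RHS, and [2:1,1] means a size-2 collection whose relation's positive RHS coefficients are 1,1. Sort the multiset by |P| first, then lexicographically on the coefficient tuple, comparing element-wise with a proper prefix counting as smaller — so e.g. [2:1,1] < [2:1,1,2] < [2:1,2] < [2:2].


|primitive collections| = 25. Relations:

  P={3,10}:  v_{3} + v_{10} = 0  ⟹  sig = [2:]
  P={9,11}:  v_{9} + v_{11} = 0  ⟹  sig = [2:]
  P={1,8}:  v_{1} + v_{8} = v_{3} + v_{11}  ⟹  sig = [2:1,1]
  P={3,4}:  v_{3} + v_{4} = v_{2} + v_{11}  ⟹  sig = [2:1,1]
  P={4,9}:  v_{4} + v_{9} = v_{2} + v_{10}  ⟹  sig = [2:1,1]
  P={5,9}:  v_{5} + v_{9} = v_{3} + v_{8}  ⟹  sig = [2:1,1]
  P={5,10}:  v_{5} + v_{10} = v_{8} + v_{11}  ⟹  sig = [2:1,1]
  P={6,10}:  v_{6} + v_{10} = v_{5} + v_{7}  ⟹  sig = [2:1,1]
  P={1,9}:  v_{1} + v_{9} = v_{2} + v_{3} + v_{7}  ⟹  sig = [2:1,1,1]
  P={1,10}:  v_{1} + v_{10} = v_{2} + v_{7} + v_{11}  ⟹  sig = [2:1,1,1]
  P={4,5}:  v_{4} + v_{5} = v_{2} + v_{8} + 2·v_{11}  ⟹  sig = [2:1,1,2]
  P={6,9}:  v_{6} + v_{9} = 2·v_{3} + v_{7} + v_{8}  ⟹  sig = [2:1,1,2]
  P={2,6}:  v_{2} + v_{6} = 2·v_{3} + v_{11}  ⟹  sig = [2:1,2]
  P={4,6}:  v_{4} + v_{6} = v_{3} + 2·v_{11}  ⟹  sig = [2:1,2]
  P={1,4}:  v_{1} + v_{4} = 2·v_{2} + v_{7} + 2·v_{11}  ⟹  sig = [2:1,2,2]
  P={1,6}:  v_{1} + v_{6} = 3·v_{3} + v_{7} + 2·v_{11}  ⟹  sig = [2:1,2,3]
  P={1,5}:  v_{1} + v_{5} = 2·v_{3} + 2·v_{11}  ⟹  sig = [2:2,2]
  P={2,7,8}:  v_{2} + v_{7} + v_{8} = 0  ⟹  sig = [3:]
  P={2,10,11}:  v_{2} + v_{10} + v_{11} = v_{4}  ⟹  sig = [3:1]
  P={3,5,7}:  v_{3} + v_{5} + v_{7} = v_{6}  ⟹  sig = [3:1]
  P={3,8,11}:  v_{3} + v_{8} + v_{11} = v_{5}  ⟹  sig = [3:1]
  P={2,5,7}:  v_{2} + v_{5} + v_{7} = v_{3} + v_{11}  ⟹  sig = [3:1,1]
  P={4,7,8}:  v_{4} + v_{7} + v_{8} = v_{10} + v_{11}  ⟹  sig = [3:1,1]
  P={6,8,11}:  v_{6} + v_{8} + v_{11} = 2·v_{5} + v_{7}  ⟹  sig = [3:1,2]
  P={2,3,7,11}:  v_{2} + v_{3} + v_{7} + v_{11} = v_{1}  ⟹  sig = [4:1]

Sorted signature multiset PRS(X):
[[2:], [2:], [2:1,1], [2:1,1], [2:1,1], [2:1,1], [2:1,1], [2:1,1], [2:1,1,1], [2:1,1,1], [2:1,1,2], [2:1,1,2], [2:1,2], [2:1,2], [2:1,2,2], [2:1,2,3], [2:2,2], [3:], [3:1], [3:1], [3:1], [3:1,1], [3:1,1], [3:1,2], [4:1]]
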